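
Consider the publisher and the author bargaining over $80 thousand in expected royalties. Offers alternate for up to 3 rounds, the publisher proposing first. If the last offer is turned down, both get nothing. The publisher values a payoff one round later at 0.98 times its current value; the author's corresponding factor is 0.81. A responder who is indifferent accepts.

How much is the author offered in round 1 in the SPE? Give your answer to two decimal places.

1.30

By backward induction:
Round 3 (the publisher proposes): rejection yields 0 for the author; the publisher offers 0 and keeps 80.
Round 2 (the author proposes): the publisher can get 80 next round, worth 0.98 × 80 = 78.4 now. The author offers 78.4 and keeps 80 − 78.4 = 1.6.
Round 1 (the publisher proposes): the author can get 1.6 next round, worth 0.81 × 1.6 = 1.296 now; the publisher offers that and keeps 78.704.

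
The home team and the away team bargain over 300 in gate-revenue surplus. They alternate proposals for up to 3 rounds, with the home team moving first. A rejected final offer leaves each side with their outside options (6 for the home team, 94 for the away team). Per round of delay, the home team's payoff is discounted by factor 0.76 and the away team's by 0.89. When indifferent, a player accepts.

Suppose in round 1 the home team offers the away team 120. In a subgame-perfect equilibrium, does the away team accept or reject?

Reject

Work out the away team's continuation value if the offer is rejected.
Round 3 (the home team proposes): the away team gets 94 if talks fail, so the home team offers 94 and keeps 206.
Round 2 (the away team proposes): the home team can get 206 next round, worth 0.76 × 206 = 156.56 now; the away team offers that and keeps 143.44.
So by rejecting in round 1, the away team gets 143.44 next round, worth 0.89 × 143.44 = 127.6616 now.
Offer 120 < 127.6616, so the away team rejects.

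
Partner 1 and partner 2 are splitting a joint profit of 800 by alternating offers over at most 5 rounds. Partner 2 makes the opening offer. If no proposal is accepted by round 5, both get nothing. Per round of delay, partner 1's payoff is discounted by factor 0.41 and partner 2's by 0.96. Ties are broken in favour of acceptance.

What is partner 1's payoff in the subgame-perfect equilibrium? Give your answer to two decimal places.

Solve by backward induction from round 5.
Round 5 (partner 2 proposes): partner 1 will accept anything ≥ 0, so partner 2 offers 0 and keeps 800.
Round 4 (partner 1 proposes): partner 2 can get 800 next round, worth 0.96 × 800 = 768 now, so partner 1 offers 768, keeping 32.
Round 3 (partner 2 proposes): partner 1 can get 32 next round, worth 0.41 × 32 = 13.12 now, so partner 2 offers 13.12, keeping 786.88.
Round 2 (partner 1 proposes): partner 2 can get 786.88 next round, worth 0.96 × 786.88 = 755.4048 now. Partner 1 offers 755.4048 and keeps 800 − 755.4048 = 44.5952.
Round 1 (partner 2 proposes): partner 1 can get 44.5952 next round, worth 0.41 × 44.5952 = 18.284032 now. Partner 2 offers 18.284032 and keeps 800 − 18.284032 = 781.715968.

18.28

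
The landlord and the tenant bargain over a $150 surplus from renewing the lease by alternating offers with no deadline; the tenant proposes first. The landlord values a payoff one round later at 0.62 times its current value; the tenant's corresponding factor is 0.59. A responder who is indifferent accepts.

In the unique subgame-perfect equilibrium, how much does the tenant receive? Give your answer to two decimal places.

In a stationary SPE each proposer offers the other exactly their discounted continuation value.
If the tenant keeps x when proposing and the landlord keeps y when proposing, then x = 150 − 0.62y and y = 150 − 0.59x.
Solving: x = 150(1 − 0.62) / (1 − 0.59·0.62) = 57 / 0.6342 ≈ 89.8770.
The landlord gets 150 − 89.8770 ≈ 60.1230.

89.88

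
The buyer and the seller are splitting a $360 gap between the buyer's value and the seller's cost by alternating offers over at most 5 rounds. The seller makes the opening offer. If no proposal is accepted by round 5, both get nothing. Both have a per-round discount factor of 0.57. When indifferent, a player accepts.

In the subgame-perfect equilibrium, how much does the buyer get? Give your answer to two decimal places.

116.90

By backward induction:
Round 5 (the seller proposes): rejection yields 0 for the buyer; the seller offers 0 and keeps 360.
Round 4 (the buyer proposes): the seller can get 360 next round, worth 0.57 × 360 = 205.2 now; the buyer offers that and keeps 154.8.
Round 3 (the seller proposes): the buyer can get 154.8 next round, worth 0.57 × 154.8 = 88.236 now, so the seller offers 88.236, keeping 271.764.
Round 2 (the buyer proposes): the seller can get 271.764 next round, worth 0.57 × 271.764 = 154.90548 now; the buyer offers that and keeps 205.09452.
Round 1 (the seller proposes): the buyer can get 205.09452 next round, worth 0.57 × 205.09452 = 116.9038764 now, so the seller offers 116.9038764, keeping 243.0961236.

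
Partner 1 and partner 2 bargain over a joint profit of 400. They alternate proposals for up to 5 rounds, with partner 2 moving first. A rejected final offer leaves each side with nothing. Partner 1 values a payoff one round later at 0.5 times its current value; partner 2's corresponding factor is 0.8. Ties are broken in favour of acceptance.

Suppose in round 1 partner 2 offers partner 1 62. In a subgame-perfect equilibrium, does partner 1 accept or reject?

Round 5 (partner 2 proposes): rejection yields 0 for partner 1; partner 2 offers 0 and keeps 400.
Round 4 (partner 1 proposes): partner 2 can get 400 next round, worth 0.8 × 400 = 320 now. Partner 1 offers 320 and keeps 400 − 320 = 80.
Round 3 (partner 2 proposes): partner 1 can get 80 next round, worth 0.5 × 80 = 40 now. Partner 2 offers 40 and keeps 400 − 40 = 360.
Round 2 (partner 1 proposes): partner 2 can get 360 next round, worth 0.8 × 360 = 288 now, so partner 1 offers 288, keeping 112.
So by rejecting in round 1, partner 1 gets 112 next round, worth 0.5 × 112 = 56 now.
Offer 62 ≥ 56, so partner 1 accepts.

Accept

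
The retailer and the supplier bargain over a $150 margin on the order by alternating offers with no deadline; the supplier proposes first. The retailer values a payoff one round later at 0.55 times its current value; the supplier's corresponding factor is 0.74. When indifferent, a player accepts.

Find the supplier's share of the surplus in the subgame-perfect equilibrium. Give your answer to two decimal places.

113.83

Let x be the supplier's share when the supplier proposes and y be the retailer's share when the retailer proposes.
The retailer accepts iff offered ≥ 0.55·y, so x = 150 − 0.55y. Symmetrically y = 150 − 0.74x.
Substituting: x = 150 − 0.55(150 − 0.74x), giving x(1 − 0.74·0.55) = 150(1 − 0.55).
So x = 150 × 0.45 / 0.593 ≈ 113.8280, and the retailer receives 150 − x ≈ 36.1720.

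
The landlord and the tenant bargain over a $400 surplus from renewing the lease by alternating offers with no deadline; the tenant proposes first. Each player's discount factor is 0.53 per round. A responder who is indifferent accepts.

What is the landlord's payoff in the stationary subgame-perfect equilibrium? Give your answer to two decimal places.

138.56

In a stationary SPE each proposer offers the other exactly their discounted continuation value.
If the tenant keeps x when proposing and the landlord keeps y when proposing, then x = 400 − 0.53y and y = 400 − 0.53x.
Solving: x = 400(1 − 0.53) / (1 − 0.53·0.53) = 188 / 0.7191 ≈ 261.4379.
The landlord gets 400 − 261.4379 ≈ 138.5621.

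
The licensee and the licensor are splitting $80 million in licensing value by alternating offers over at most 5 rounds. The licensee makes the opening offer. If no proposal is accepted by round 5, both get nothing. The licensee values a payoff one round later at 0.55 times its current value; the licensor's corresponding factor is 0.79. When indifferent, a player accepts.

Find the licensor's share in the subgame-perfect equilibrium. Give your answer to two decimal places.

By backward induction:
Round 5 (the licensee proposes): the licensor will accept anything ≥ 0, so the licensee offers 0 and keeps 80.
Round 4 (the licensor proposes): the licensee can get 80 next round, worth 0.55 × 80 = 44 now; the licensor offers that and keeps 36.
Round 3 (the licensee proposes): the licensor can get 36 next round, worth 0.79 × 36 = 28.44 now; the licensee offers that and keeps 51.56.
Round 2 (the licensor proposes): the licensee can get 51.56 next round, worth 0.55 × 51.56 = 28.358 now; the licensor offers that and keeps 51.642.
Round 1 (the licensee proposes): the licensor can get 51.642 next round, worth 0.79 × 51.642 = 40.79718 now. The licensee offers 40.79718 and keeps 80 − 40.79718 = 39.20282.

40.80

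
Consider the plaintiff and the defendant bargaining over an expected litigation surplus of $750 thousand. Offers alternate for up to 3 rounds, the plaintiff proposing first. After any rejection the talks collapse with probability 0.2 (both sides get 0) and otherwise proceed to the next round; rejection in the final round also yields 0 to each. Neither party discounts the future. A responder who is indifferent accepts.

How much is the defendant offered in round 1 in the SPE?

120

By backward induction:
Round 3 (the plaintiff proposes): the defendant will accept anything ≥ 0, so the plaintiff offers 0 and keeps 750.
Round 2 (the defendant proposes): rejecting gives the plaintiff an expected 0.8 × 750 = 600; the defendant offers that and keeps 150.
Round 1 (the plaintiff proposes): rejecting gives the defendant an expected 0.8 × 150 = 120. The plaintiff offers 120 and keeps 750 − 120 = 630.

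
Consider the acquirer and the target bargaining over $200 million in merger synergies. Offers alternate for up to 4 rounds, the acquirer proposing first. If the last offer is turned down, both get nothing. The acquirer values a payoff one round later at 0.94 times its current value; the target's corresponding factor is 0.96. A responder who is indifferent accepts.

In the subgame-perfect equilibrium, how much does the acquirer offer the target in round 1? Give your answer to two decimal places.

184.78

Round 4 (the target proposes): rejection yields 0 for the acquirer; the target offers 0 and keeps 200.
Round 3 (the acquirer proposes): the target can get 200 next round, worth 0.96 × 200 = 192 now. The acquirer offers 192 and keeps 200 − 192 = 8.
Round 2 (the target proposes): the acquirer can get 8 next round, worth 0.94 × 8 = 7.52 now. The target offers 7.52 and keeps 200 − 7.52 = 192.48.
Round 1 (the acquirer proposes): the target can get 192.48 next round, worth 0.96 × 192.48 = 184.7808 now. The acquirer offers 184.7808 and keeps 200 − 184.7808 = 15.2192.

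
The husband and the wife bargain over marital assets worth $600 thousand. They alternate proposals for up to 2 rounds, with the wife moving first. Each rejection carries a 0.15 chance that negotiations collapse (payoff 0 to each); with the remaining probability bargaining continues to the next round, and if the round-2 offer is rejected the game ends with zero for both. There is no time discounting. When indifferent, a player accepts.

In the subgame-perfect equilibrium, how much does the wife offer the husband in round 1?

Round 2 (the husband proposes): the wife will accept anything ≥ 0, so the husband offers 0 and keeps 600.
Round 1 (the wife proposes): rejecting gives the husband an expected 0.85 × 600 = 510; the wife offers that and keeps 90.

510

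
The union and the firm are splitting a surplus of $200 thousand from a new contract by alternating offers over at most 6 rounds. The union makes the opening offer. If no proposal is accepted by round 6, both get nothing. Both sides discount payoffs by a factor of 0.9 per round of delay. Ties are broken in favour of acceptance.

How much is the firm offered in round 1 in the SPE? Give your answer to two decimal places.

150.68

Round 6 (the firm proposes): the union will accept anything ≥ 0, so the firm offers 0 and keeps 200.
Round 5 (the union proposes): the firm can get 200 next round, worth 0.9 × 200 = 180 now, so the union offers 180, keeping 20.
Round 4 (the firm proposes): the union can get 20 next round, worth 0.9 × 20 = 18 now; the firm offers that and keeps 182.
Round 3 (the union proposes): the firm can get 182 next round, worth 0.9 × 182 = 163.8 now; the union offers that and keeps 36.2.
Round 2 (the firm proposes): the union can get 36.2 next round, worth 0.9 × 36.2 = 32.58 now; the firm offers that and keeps 167.42.
Round 1 (the union proposes): the firm can get 167.42 next round, worth 0.9 × 167.42 = 150.678 now, so the union offers 150.678, keeping 49.322.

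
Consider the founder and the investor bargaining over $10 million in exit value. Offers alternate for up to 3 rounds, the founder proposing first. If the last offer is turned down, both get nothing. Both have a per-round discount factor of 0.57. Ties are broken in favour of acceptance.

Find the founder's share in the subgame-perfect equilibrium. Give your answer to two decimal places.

7.55

Round 3 (the founder proposes): the investor will accept anything ≥ 0, so the founder offers 0 and keeps 10.
Round 2 (the investor proposes): the founder can get 10 next round, worth 0.57 × 10 = 5.7 now. The investor offers 5.7 and keeps 10 − 5.7 = 4.3.
Round 1 (the founder proposes): the investor can get 4.3 next round, worth 0.57 × 4.3 = 2.451 now, so the founder offers 2.451, keeping 7.549.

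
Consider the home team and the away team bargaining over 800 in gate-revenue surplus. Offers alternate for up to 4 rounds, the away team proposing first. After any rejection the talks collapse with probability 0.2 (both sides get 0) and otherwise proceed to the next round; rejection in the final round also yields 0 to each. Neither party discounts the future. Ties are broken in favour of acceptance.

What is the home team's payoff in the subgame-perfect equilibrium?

Round 4 (the home team proposes): the away team will accept anything ≥ 0, so the home team offers 0 and keeps 800.
Round 3 (the away team proposes): rejecting gives the home team an expected 0.8 × 800 = 640, so the away team offers 640, keeping 160.
Round 2 (the home team proposes): rejecting gives the away team an expected 0.8 × 160 = 128; the home team offers that and keeps 672.
Round 1 (the away team proposes): rejecting gives the home team an expected 0.8 × 672 = 537.6. The away team offers 537.6 and keeps 800 − 537.6 = 262.4.

537.6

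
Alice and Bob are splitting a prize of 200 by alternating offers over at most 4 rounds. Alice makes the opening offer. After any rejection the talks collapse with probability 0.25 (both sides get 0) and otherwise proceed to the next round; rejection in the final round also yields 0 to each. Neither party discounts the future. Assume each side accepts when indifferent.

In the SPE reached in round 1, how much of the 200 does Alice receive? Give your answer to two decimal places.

78.13

By backward induction:
Round 4 (Bob proposes): rejection yields 0 for Alice; Bob offers 0 and keeps 200.
Round 3 (Alice proposes): rejecting gives Bob an expected 0.75 × 200 = 150; Alice offers that and keeps 50.
Round 2 (Bob proposes): rejecting gives Alice an expected 0.75 × 50 = 37.5; Bob offers that and keeps 162.5.
Round 1 (Alice proposes): rejecting gives Bob an expected 0.75 × 162.5 = 121.875. Alice offers 121.875 and keeps 200 − 121.875 = 78.125.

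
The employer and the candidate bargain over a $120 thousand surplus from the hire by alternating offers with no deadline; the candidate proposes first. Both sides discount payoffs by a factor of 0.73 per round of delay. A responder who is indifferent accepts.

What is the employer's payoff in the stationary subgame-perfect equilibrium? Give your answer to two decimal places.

When the candidate proposes, the employer accepts any offer worth at least 0.73 times what the employer would get by proposing next round; and vice versa.
This gives x = 120 − 0.73y and y = 120 − 0.73x, where x and y are each side's share when it proposes.
Hence (1 − 0.73·0.73)x = 120(1 − 0.73), i.e. 0.4671·x = 32.4.
x ≈ 69.3642; the employer's share is 120 − x ≈ 50.6358.

50.64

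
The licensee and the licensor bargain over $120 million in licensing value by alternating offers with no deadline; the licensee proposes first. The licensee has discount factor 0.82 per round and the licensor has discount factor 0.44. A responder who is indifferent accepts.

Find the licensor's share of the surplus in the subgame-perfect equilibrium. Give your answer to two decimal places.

14.87

When the licensee proposes, the licensor accepts any offer worth at least 0.44 times what the licensor would get by proposing next round; and vice versa.
This gives x = 120 − 0.44y and y = 120 − 0.82x, where x and y are each side's share when it proposes.
Hence (1 − 0.44·0.82)x = 120(1 − 0.44), i.e. 0.6392·x = 67.2.
x ≈ 105.1314; the licensor's share is 120 − x ≈ 14.8686.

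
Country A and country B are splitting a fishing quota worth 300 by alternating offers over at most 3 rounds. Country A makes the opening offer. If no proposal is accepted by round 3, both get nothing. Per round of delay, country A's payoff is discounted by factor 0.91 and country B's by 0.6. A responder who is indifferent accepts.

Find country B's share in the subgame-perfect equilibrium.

16.2

Solve by backward induction from round 3.
Round 3 (country A proposes): rejection yields 0 for country B; country A offers 0 and keeps 300.
Round 2 (country B proposes): country A can get 300 next round, worth 0.91 × 300 = 273 now. Country B offers 273 and keeps 300 − 273 = 27.
Round 1 (country A proposes): country B can get 27 next round, worth 0.6 × 27 = 16.2 now, so country A offers 16.2, keeping 283.8.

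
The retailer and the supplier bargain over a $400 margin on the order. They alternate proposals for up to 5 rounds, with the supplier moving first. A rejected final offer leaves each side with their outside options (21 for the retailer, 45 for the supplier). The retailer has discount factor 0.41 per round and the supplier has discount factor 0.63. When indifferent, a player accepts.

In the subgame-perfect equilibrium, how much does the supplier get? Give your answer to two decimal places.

Work backward from the last round.
Round 5 (the supplier proposes): the retailer gets 21 if talks fail, so the supplier offers 21 and keeps 379.
Round 4 (the retailer proposes): the supplier can get 379 next round, worth 0.63 × 379 = 238.77 now, so the retailer offers 238.77, keeping 161.23.
Round 3 (the supplier proposes): the retailer can get 161.23 next round, worth 0.41 × 161.23 = 66.1043 now. The supplier offers 66.1043 and keeps 400 − 66.1043 = 333.8957.
Round 2 (the retailer proposes): the supplier can get 333.8957 next round, worth 0.63 × 333.8957 = 210.354291 now; the retailer offers that and keeps 189.645709.
Round 1 (the supplier proposes): the retailer can get 189.645709 next round, worth 0.41 × 189.645709 = 77.75474069 now. The supplier offers 77.75474069 and keeps 400 − 77.75474069 = 322.24525931.

322.25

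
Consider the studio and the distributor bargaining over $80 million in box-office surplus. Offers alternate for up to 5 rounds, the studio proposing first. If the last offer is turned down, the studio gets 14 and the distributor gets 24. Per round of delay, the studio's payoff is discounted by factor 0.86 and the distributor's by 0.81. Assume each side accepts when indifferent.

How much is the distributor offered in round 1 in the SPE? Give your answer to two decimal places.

27.04

Round 5 (the studio proposes): the distributor gets 24 if talks fail, so the studio offers 24 and keeps 56.
Round 4 (the distributor proposes): the studio can get 56 next round, worth 0.86 × 56 = 48.16 now, so the distributor offers 48.16, keeping 31.84.
Round 3 (the studio proposes): the distributor can get 31.84 next round, worth 0.81 × 31.84 = 25.7904 now; the studio offers that and keeps 54.2096.
Round 2 (the distributor proposes): the studio can get 54.2096 next round, worth 0.86 × 54.2096 = 46.620256 now. The distributor offers 46.620256 and keeps 80 − 46.620256 = 33.379744.
Round 1 (the studio proposes): the distributor can get 33.379744 next round, worth 0.81 × 33.379744 = 27.03759264 now; the studio offers that and keeps 52.96240736.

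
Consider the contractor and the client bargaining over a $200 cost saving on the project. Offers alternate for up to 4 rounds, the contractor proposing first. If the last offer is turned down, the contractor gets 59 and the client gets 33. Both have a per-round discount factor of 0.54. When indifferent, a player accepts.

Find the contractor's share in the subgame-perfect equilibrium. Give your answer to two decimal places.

128.12

Solve by backward induction from round 4.
Round 4 (the client proposes): the contractor gets 59 if talks fail, so the client offers 59 and keeps 141.
Round 3 (the contractor proposes): the client can get 141 next round, worth 0.54 × 141 = 76.14 now, so the contractor offers 76.14, keeping 123.86.
Round 2 (the client proposes): the contractor can get 123.86 next round, worth 0.54 × 123.86 = 66.8844 now; the client offers that and keeps 133.1156.
Round 1 (the contractor proposes): the client can get 133.1156 next round, worth 0.54 × 133.1156 = 71.882424 now. The contractor offers 71.882424 and keeps 200 − 71.882424 = 128.117576.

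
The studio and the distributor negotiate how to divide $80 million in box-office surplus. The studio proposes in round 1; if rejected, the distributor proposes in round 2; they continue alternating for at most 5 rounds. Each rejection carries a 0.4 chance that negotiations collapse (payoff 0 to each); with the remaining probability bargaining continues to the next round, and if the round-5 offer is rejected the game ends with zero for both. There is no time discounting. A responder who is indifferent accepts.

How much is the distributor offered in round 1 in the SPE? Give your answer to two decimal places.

Round 5 (the studio proposes): the distributor will accept anything ≥ 0, so the studio offers 0 and keeps 80.
Round 4 (the distributor proposes): rejecting gives the studio an expected 0.6 × 80 = 48; the distributor offers that and keeps 32.
Round 3 (the studio proposes): rejecting gives the distributor an expected 0.6 × 32 = 19.2; the studio offers that and keeps 60.8.
Round 2 (the distributor proposes): rejecting gives the studio an expected 0.6 × 60.8 = 36.48, so the distributor offers 36.48, keeping 43.52.
Round 1 (the studio proposes): rejecting gives the distributor an expected 0.6 × 43.52 = 26.112. The studio offers 26.112 and keeps 80 − 26.112 = 53.888.

26.11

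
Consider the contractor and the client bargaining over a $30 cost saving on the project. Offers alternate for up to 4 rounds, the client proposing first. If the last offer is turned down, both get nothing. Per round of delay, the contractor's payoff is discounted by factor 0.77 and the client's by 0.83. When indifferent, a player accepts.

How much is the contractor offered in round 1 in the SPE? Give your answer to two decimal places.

Solve by backward induction from round 4.
Round 4 (the contractor proposes): rejection yields 0 for the client; the contractor offers 0 and keeps 30.
Round 3 (the client proposes): the contractor can get 30 next round, worth 0.77 × 30 = 23.1 now; the client offers that and keeps 6.9.
Round 2 (the contractor proposes): the client can get 6.9 next round, worth 0.83 × 6.9 = 5.727 now, so the contractor offers 5.727, keeping 24.273.
Round 1 (the client proposes): the contractor can get 24.273 next round, worth 0.77 × 24.273 = 18.69021 now; the client offers that and keeps 11.30979.

18.69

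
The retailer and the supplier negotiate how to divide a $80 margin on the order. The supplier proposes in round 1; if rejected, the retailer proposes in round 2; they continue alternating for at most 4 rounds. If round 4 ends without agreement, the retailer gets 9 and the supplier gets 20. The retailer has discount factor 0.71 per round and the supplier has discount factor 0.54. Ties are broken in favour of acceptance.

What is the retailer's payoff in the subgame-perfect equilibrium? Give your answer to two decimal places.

Round 4 (the retailer proposes): the supplier gets 20 if talks fail, so the retailer offers 20 and keeps 60.
Round 3 (the supplier proposes): the retailer can get 60 next round, worth 0.71 × 60 = 42.6 now; the supplier offers that and keeps 37.4.
Round 2 (the retailer proposes): the supplier can get 37.4 next round, worth 0.54 × 37.4 = 20.196 now; the retailer offers that and keeps 59.804.
Round 1 (the supplier proposes): the retailer can get 59.804 next round, worth 0.71 × 59.804 = 42.46084 now; the supplier offers that and keeps 37.53916.

42.46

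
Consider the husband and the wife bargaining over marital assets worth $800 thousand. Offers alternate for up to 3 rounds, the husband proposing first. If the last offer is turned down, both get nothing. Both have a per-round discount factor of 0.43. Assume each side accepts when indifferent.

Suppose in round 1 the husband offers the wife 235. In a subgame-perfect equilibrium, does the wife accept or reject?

Accept

Work out the wife's continuation value if the offer is rejected.
Round 3 (the husband proposes): rejection yields 0 for the wife; the husband offers 0 and keeps 800.
Round 2 (the wife proposes): the husband can get 800 next round, worth 0.43 × 800 = 344 now. The wife offers 344 and keeps 800 − 344 = 456.
So by rejecting in round 1, the wife gets 456 next round, worth 0.43 × 456 = 196.08 now.
Offer 235 ≥ 196.08, so the wife accepts.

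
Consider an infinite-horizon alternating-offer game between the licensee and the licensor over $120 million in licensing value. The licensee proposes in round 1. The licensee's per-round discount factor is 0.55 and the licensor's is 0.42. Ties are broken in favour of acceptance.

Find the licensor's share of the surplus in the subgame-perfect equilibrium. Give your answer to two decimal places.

In a stationary SPE each proposer offers the other exactly their discounted continuation value.
If the licensee keeps x when proposing and the licensor keeps y when proposing, then x = 120 − 0.42y and y = 120 − 0.55x.
Solving: x = 120(1 − 0.42) / (1 − 0.55·0.42) = 69.6 / 0.769 ≈ 90.5072.
The licensor gets 120 − 90.5072 ≈ 29.4928.

29.49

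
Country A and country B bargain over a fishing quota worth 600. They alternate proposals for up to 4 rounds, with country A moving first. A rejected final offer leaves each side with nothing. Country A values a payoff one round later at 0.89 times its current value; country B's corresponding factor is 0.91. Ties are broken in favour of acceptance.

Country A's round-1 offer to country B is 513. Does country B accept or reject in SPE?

Accept

Work out country B's continuation value if the offer is rejected.
Round 4 (country B proposes): country A will accept anything ≥ 0, so country B offers 0 and keeps 600.
Round 3 (country A proposes): country B can get 600 next round, worth 0.91 × 600 = 546 now. Country A offers 546 and keeps 600 − 546 = 54.
Round 2 (country B proposes): country A can get 54 next round, worth 0.89 × 54 = 48.06 now, so country B offers 48.06, keeping 551.94.
So by rejecting in round 1, country B gets 551.94 next round, worth 0.91 × 551.94 = 502.2654 now.
Offer 513 ≥ 502.2654, so country B accepts.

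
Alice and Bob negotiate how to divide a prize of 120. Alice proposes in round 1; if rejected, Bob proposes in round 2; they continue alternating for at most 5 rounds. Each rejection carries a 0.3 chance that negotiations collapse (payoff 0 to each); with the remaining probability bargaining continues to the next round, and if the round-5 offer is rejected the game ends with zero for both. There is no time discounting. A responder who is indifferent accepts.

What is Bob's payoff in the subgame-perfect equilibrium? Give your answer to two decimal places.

37.55

Round 5 (Alice proposes): rejection yields 0 for Bob; Alice offers 0 and keeps 120.
Round 4 (Bob proposes): rejecting gives Alice an expected 0.7 × 120 = 84; Bob offers that and keeps 36.
Round 3 (Alice proposes): rejecting gives Bob an expected 0.7 × 36 = 25.2, so Alice offers 25.2, keeping 94.8.
Round 2 (Bob proposes): rejecting gives Alice an expected 0.7 × 94.8 = 66.36; Bob offers that and keeps 53.64.
Round 1 (Alice proposes): rejecting gives Bob an expected 0.7 × 53.64 = 37.548, so Alice offers 37.548, keeping 82.452.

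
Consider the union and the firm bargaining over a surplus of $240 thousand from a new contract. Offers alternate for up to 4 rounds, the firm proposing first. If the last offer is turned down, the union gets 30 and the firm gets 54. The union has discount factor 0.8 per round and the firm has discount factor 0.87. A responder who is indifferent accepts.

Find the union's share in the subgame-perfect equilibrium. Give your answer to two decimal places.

128.52

Round 4 (the union proposes): the firm gets 54 if talks fail, so the union offers 54 and keeps 186.
Round 3 (the firm proposes): the union can get 186 next round, worth 0.8 × 186 = 148.8 now. The firm offers 148.8 and keeps 240 − 148.8 = 91.2.
Round 2 (the union proposes): the firm can get 91.2 next round, worth 0.87 × 91.2 = 79.344 now. The union offers 79.344 and keeps 240 − 79.344 = 160.656.
Round 1 (the firm proposes): the union can get 160.656 next round, worth 0.8 × 160.656 = 128.5248 now; the firm offers that and keeps 111.4752.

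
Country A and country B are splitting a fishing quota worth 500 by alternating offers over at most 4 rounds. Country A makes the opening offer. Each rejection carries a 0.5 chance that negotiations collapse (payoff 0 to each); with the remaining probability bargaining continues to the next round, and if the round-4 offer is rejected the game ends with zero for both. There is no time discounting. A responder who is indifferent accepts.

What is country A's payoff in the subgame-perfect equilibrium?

312.5

By backward induction:
Round 4 (country B proposes): country A will accept anything ≥ 0, so country B offers 0 and keeps 500.
Round 3 (country A proposes): rejecting gives country B an expected 0.5 × 500 = 250, so country A offers 250, keeping 250.
Round 2 (country B proposes): rejecting gives country A an expected 0.5 × 250 = 125. Country B offers 125 and keeps 500 − 125 = 375.
Round 1 (country A proposes): rejecting gives country B an expected 0.5 × 375 = 187.5. Country A offers 187.5 and keeps 500 − 187.5 = 312.5.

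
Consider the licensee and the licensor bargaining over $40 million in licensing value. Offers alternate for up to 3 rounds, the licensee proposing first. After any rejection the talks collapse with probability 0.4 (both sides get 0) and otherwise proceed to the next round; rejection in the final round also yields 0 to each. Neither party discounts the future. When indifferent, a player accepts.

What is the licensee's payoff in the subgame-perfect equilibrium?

30.4

Round 3 (the licensee proposes): the licensor will accept anything ≥ 0, so the licensee offers 0 and keeps 40.
Round 2 (the licensor proposes): rejecting gives the licensee an expected 0.6 × 40 = 24, so the licensor offers 24, keeping 16.
Round 1 (the licensee proposes): rejecting gives the licensor an expected 0.6 × 16 = 9.6. The licensee offers 9.6 and keeps 40 − 9.6 = 30.4.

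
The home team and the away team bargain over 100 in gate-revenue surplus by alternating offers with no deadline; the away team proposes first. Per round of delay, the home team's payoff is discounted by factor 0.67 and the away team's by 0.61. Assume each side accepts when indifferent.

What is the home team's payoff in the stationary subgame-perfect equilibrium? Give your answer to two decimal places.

In a stationary SPE each proposer offers the other exactly their discounted continuation value.
If the away team keeps x when proposing and the home team keeps y when proposing, then x = 100 − 0.67y and y = 100 − 0.61x.
Solving: x = 100(1 − 0.67) / (1 − 0.61·0.67) = 33 / 0.5913 ≈ 55.8092.
The home team gets 100 − 55.8092 ≈ 44.1908.

44.19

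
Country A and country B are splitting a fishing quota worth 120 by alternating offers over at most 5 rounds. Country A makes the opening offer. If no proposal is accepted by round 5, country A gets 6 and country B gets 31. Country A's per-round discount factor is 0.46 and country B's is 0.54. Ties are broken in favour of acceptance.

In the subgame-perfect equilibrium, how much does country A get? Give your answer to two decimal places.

Work backward from the last round.
Round 5 (country A proposes): country B gets 31 if talks fail, so country A offers 31 and keeps 89.
Round 4 (country B proposes): country A can get 89 next round, worth 0.46 × 89 = 40.94 now. Country B offers 40.94 and keeps 120 − 40.94 = 79.06.
Round 3 (country A proposes): country B can get 79.06 next round, worth 0.54 × 79.06 = 42.6924 now, so country A offers 42.6924, keeping 77.3076.
Round 2 (country B proposes): country A can get 77.3076 next round, worth 0.46 × 77.3076 = 35.561496 now. Country B offers 35.561496 and keeps 120 − 35.561496 = 84.438504.
Round 1 (country A proposes): country B can get 84.438504 next round, worth 0.54 × 84.438504 = 45.59679216 now, so country A offers 45.59679216, keeping 74.40320784.

74.40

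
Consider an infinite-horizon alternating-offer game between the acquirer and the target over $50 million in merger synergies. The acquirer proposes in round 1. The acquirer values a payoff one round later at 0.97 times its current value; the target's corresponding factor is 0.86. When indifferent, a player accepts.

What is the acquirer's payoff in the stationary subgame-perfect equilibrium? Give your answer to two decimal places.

42.22

Let x be the acquirer's share when the acquirer proposes and y be the target's share when the target proposes.
The target accepts iff offered ≥ 0.86·y, so x = 50 − 0.86y. Symmetrically y = 50 − 0.97x.
Substituting: x = 50 − 0.86(50 − 0.97x), giving x(1 − 0.97·0.86) = 50(1 − 0.86).
So x = 50 × 0.14 / 0.1658 ≈ 42.2195, and the target receives 50 − x ≈ 7.7805.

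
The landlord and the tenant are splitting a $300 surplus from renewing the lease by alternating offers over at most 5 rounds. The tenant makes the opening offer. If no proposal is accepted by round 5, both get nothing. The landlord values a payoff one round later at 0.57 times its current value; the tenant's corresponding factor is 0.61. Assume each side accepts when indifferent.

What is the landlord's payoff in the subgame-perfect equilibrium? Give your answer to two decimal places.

Round 5 (the tenant proposes): the landlord will accept anything ≥ 0, so the tenant offers 0 and keeps 300.
Round 4 (the landlord proposes): the tenant can get 300 next round, worth 0.61 × 300 = 183 now, so the landlord offers 183, keeping 117.
Round 3 (the tenant proposes): the landlord can get 117 next round, worth 0.57 × 117 = 66.69 now, so the tenant offers 66.69, keeping 233.31.
Round 2 (the landlord proposes): the tenant can get 233.31 next round, worth 0.61 × 233.31 = 142.3191 now. The landlord offers 142.3191 and keeps 300 − 142.3191 = 157.6809.
Round 1 (the tenant proposes): the landlord can get 157.6809 next round, worth 0.57 × 157.6809 = 89.878113 now, so the tenant offers 89.878113, keeping 210.121887.

89.88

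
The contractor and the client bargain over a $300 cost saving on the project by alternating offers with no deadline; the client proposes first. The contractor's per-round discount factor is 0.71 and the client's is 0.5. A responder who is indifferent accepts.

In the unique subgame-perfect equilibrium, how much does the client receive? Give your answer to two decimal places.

Let x be the client's share when the client proposes and y be the contractor's share when the contractor proposes.
The contractor accepts iff offered ≥ 0.71·y, so x = 300 − 0.71y. Symmetrically y = 300 − 0.5x.
Substituting: x = 300 − 0.71(300 − 0.5x), giving x(1 − 0.5·0.71) = 300(1 − 0.71).
So x = 300 × 0.29 / 0.645 ≈ 134.8837, and the contractor receives 300 − x ≈ 165.1163.

134.88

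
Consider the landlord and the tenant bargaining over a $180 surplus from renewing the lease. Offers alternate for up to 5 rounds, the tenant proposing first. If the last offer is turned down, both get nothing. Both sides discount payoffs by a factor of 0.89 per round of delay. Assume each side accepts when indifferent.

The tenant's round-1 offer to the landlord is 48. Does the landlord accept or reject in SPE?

Round 5 (the tenant proposes): the landlord will accept anything ≥ 0, so the tenant offers 0 and keeps 180.
Round 4 (the landlord proposes): the tenant can get 180 next round, worth 0.89 × 180 = 160.2 now, so the landlord offers 160.2, keeping 19.8.
Round 3 (the tenant proposes): the landlord can get 19.8 next round, worth 0.89 × 19.8 = 17.622 now; the tenant offers that and keeps 162.378.
Round 2 (the landlord proposes): the tenant can get 162.378 next round, worth 0.89 × 162.378 = 144.51642 now, so the landlord offers 144.51642, keeping 35.48358.
So by rejecting in round 1, the landlord gets 35.48358 next round, worth 0.89 × 35.48358 = 31.5803862 now.
Offer 48 ≥ 31.5803862, so the landlord accepts.

Accept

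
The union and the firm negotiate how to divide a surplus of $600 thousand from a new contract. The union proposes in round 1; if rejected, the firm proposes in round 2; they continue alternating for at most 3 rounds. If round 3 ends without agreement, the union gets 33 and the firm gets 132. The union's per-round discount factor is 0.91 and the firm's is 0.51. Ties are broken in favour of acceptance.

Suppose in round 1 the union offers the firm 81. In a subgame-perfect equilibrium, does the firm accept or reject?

Work out the firm's continuation value if the offer is rejected.
Round 3 (the union proposes): the firm gets 132 if talks fail, so the union offers 132 and keeps 468.
Round 2 (the firm proposes): the union can get 468 next round, worth 0.91 × 468 = 425.88 now; the firm offers that and keeps 174.12.
So by rejecting in round 1, the firm gets 174.12 next round, worth 0.51 × 174.12 = 88.8012 now.
Offer 81 < 88.8012, so the firm rejects.

Reject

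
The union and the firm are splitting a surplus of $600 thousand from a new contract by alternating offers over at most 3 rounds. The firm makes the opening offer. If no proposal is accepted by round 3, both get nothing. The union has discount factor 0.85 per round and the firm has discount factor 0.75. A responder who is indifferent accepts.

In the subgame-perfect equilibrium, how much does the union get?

127.5

Round 3 (the firm proposes): rejection yields 0 for the union; the firm offers 0 and keeps 600.
Round 2 (the union proposes): the firm can get 600 next round, worth 0.75 × 600 = 450 now; the union offers that and keeps 150.
Round 1 (the firm proposes): the union can get 150 next round, worth 0.85 × 150 = 127.5 now, so the firm offers 127.5, keeping 472.5.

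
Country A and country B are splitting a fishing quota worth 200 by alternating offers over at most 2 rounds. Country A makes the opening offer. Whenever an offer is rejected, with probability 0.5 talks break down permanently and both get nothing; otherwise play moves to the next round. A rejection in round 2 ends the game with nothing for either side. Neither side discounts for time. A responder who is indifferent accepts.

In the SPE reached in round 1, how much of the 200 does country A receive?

By backward induction:
Round 2 (country B proposes): country A will accept anything ≥ 0, so country B offers 0 and keeps 200.
Round 1 (country A proposes): rejecting gives country B an expected 0.5 × 200 = 100, so country A offers 100, keeping 100.

100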